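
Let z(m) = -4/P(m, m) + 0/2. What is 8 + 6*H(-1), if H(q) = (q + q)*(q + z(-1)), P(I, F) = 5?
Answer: 148/5 ≈ 29.600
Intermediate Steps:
z(m) = -4/5 (z(m) = -4/5 + 0/2 = -4*1/5 + 0*(1/2) = -4/5 + 0 = -4/5)
H(q) = 2*q*(-4/5 + q) (H(q) = (q + q)*(q - 4/5) = (2*q)*(-4/5 + q) = 2*q*(-4/5 + q))
8 + 6*H(-1) = 8 + 6*((2/5)*(-1)*(-4 + 5*(-1))) = 8 + 6*((2/5)*(-1)*(-4 - 5)) = 8 + 6*((2/5)*(-1)*(-9)) = 8 + 6*(18/5) = 8 + 108/5 = 148/5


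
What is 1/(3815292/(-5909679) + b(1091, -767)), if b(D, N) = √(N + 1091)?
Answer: 1969893/34186310 ≈ 0.057622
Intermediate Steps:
b(D, N) = √(1091 + N)
1/(3815292/(-5909679) + b(1091, -767)) = 1/(3815292/(-5909679) + √(1091 - 767)) = 1/(3815292*(-1/5909679) + √324) = 1/(-1271764/1969893 + 18) = 1/(34186310/1969893) = 1969893/34186310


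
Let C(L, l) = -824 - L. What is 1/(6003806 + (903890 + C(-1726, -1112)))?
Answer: 1/6908598 ≈ 1.4475e-7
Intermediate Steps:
1/(6003806 + (903890 + C(-1726, -1112))) = 1/(6003806 + (903890 + (-824 - 1*(-1726)))) = 1/(6003806 + (903890 + (-824 + 1726))) = 1/(6003806 + (903890 + 902)) = 1/(6003806 + 904792) = 1/6908598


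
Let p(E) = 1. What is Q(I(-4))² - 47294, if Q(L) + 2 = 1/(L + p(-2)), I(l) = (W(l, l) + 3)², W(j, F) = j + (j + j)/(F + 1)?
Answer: -54668383/1156 ≈ -47291.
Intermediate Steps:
W(j, F) = j + 2*j/(1 + F) (W(j, F) = j + (2*j)/(1 + F) = j + 2*j/(1 + F))
I(l) = (3 + l*(3 + l)/(1 + l))² (I(l) = (l*(3 + l)/(1 + l) + 3)² = (3 + l*(3 + l)/(1 + l))²)
Q(L) = -2 + 1/(1 + L) (Q(L) = -2 + 1/(L + 1) = -2 + 1/(1 + L))
Q(I(-4))² - 47294 = ((-1 - 2*(3 + (-4)² + 6*(-4))²/(1 - 4)²)/(1 + (3 + (-4)² + 6*(-4))²/(1 - 4)²))² - 47294 = ((-1 - 2*(3 + 16 - 24)²/(-3)²)/(1 + (3 + 16 - 24)²/(-3)²))² - 47294 = ((-1 - 2*(-5)²/9)/(1 + (⅑)*(-5)²))² - 47294 = ((-1 - 2*25/9)/(1 + (⅑)*25))² - 47294 = ((-1 - 2*25/9)/(1 + 25/9))² - 47294 = ((-1 - 50/9)/(34/9))² - 47294 = ((9/34)*(-59/9))² - 47294 = (-59/34)² - 47294 = 3481/1156 - 47294 = -54668383/1156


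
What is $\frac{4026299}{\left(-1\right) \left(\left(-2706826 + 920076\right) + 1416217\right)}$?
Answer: $\frac{4026299}{370533} \approx 10.866$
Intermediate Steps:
$\frac{4026299}{\left(-1\right) \left(\left(-2706826 + 920076\right) + 1416217\right)} = \frac{4026299}{\left(-1\right) \left(-1786750 + 1416217\right)} = \frac{4026299}{\left(-1\right) \left(-370533\right)} = \frac{4026299}{370533}$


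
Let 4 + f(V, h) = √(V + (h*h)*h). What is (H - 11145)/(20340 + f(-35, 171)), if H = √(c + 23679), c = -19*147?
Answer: -30463/54913 - 59*√1875066/102138180 + 743*√312511/6809212 + 2419*√6/823695 ≈ -0.48735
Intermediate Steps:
f(V, h) = -4 + √(V + h³) (f(V, h) = -4 + √(V + (h*h)*h) = -4 + √(V + h²*h) = -4 + √(V + h³))
c = -2793
H = 59*√6 (H = √(-2793 + 23679) = √20886 = 59*√6 ≈ 144.52)
(H - 11145)/(20340 + f(-35, 171)) = (59*√6 - 11145)/(20340 + (-4 + √(-35 + 171³))) = (-11145 + 59*√6)/(20340 + (-4 + √(-35 + 5000211))) = (-11145 + 59*√6)/(20340 + (-4 + √5000176)) = (-11145 + 59*√6)/(20340 + (-4 + 4*√312511)) = (-11145 + 59*√6)/(20336 + 4*√312511)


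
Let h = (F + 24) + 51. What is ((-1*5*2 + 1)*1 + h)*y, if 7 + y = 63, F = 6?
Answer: 4032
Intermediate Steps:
y = 56 (y = -7 + 63 = 56)
h = 81 (h = (6 + 24) + 51 = 30 + 51 = 81)
((-1*5*2 + 1)*1 + h)*y = ((-1*5*2 + 1)*1 + 81)*56 = ((-5*2 + 1)*1 + 81)*56 = ((-10 + 1)*1 + 81)*56 = (-9*1 + 81)*56 = (-9 + 81)*56 = 72*56 = 4032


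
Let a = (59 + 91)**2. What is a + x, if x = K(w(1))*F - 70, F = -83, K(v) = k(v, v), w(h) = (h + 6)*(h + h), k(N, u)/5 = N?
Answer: 16620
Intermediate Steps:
k(N, u) = 5*N
w(h) = 2*h*(6 + h) (w(h) = (6 + h)*(2*h) = 2*h*(6 + h))
K(v) = 5*v
a = 22500 (a = 150**2 = 22500)
x = -5880 (x = (5*(2*1*(6 + 1)))*(-83) - 70 = (5*(2*1*7))*(-83) - 70 = (5*14)*(-83) - 70 = 70*(-83) - 70 = -5810 - 70 = -5880)
a + x = 22500 - 5880 = 16620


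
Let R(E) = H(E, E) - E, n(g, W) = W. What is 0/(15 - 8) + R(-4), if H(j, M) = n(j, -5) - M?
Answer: 3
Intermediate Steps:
H(j, M) = -5 - M
R(E) = -5 - 2*E (R(E) = (-5 - E) - E = -5 - 2*E)
0/(15 - 8) + R(-4) = 0/(15 - 8) + (-5 - 2*(-4)) = 0/7 + (-5 + 8) = 0*(⅐) + 3 = 0 + 3 = 3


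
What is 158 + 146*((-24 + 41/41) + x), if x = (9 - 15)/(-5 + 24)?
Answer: -61676/19 ≈ -3246.1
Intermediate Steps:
x = -6/19 ≈ -0.31579
158 + 146*((-24 + 41/41) + x) = 158 + 146*((-24 + 41/41) - 6/19) = 158 + 146*((-24 + 41*(1/41)) - 6/19) = 158 + 146*((-24 + 1) - 6/19) = 158 + 146*(-23 - 6/19) = 158 + 146*(-443/19) = 158 - 64678/19 = -61676/19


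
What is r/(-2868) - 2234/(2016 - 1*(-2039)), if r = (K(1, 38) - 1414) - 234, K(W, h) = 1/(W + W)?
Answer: 547001/23259480 ≈ 0.023517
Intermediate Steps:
K(W, h) = 1/(2*W)
r = -3295/2 (r = ((½)/1 - 1414) - 234 = ((½)*1 - 1414) - 234 = (½ - 1414) - 234 = -2827/2 - 234 = -3295/2 ≈ -1647.5)
r/(-2868) - 2234/(2016 - 1*(-2039)) = -3295/2/(-2868) - 2234/(2016 - 1*(-2039)) = -3295/2*(-1/2868) - 2234/(2016 + 2039) = 3295/5736 - 2234/4055 = 547001/23259480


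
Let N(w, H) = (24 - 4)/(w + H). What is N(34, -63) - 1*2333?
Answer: -67677/29 ≈ -2333.7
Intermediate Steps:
N(w, H) = 20/(H + w)
N(34, -63) - 1*2333 = 20/(-63 + 34) - 1*2333 = 20/(-29) - 2333 = 20*(-1/29) - 2333 = -20/29 - 2333 = -67677/29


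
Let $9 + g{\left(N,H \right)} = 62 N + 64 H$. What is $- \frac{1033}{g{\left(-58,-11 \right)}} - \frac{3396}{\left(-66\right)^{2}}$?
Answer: $- \frac{844468}{1564167} \approx -0.53988$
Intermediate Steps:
$g{\left(N,H \right)} = -9 + 62 N + 64 H$ ($g{\left(N,H \right)} = -9 + \left(62 N + 64 H\right) = -9 + 62 N + 64 H$)
$- \frac{1033}{g{\left(-58,-11 \right)}} - \frac{3396}{\left(-66\right)^{2}} = - \frac{1033}{-9 + 62 \left(-58\right) + 64 \left(-11\right)} - \frac{3396}{\left(-66\right)^{2}} = - \frac{1033}{-9 - 3596 - 704} - \frac{3396}{4356} = - \frac{1033}{-4309} - \frac{283}{363} = \left(-1033\right) \left(- \frac{1}{4309}\right) - \frac{283}{363} = \frac{1033}{4309} - \frac{283}{363} = - \frac{844468}{1564167}$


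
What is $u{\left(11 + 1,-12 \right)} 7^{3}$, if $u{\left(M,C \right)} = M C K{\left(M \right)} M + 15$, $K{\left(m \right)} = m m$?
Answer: $-85344231$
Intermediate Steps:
$K{\left(m \right)} = m^{2}$
$u{\left(M,C \right)} = 15 + C M^{4}$ ($u{\left(M,C \right)} = M C M^{2} M + 15 = C M M^{2} M + 15 = C M^{3} M + 15 = C M^{4} + 15 = 15 + C M^{4}$)
$u{\left(11 + 1,-12 \right)} 7^{3} = \left(15 - 12 \left(11 + 1\right)^{4}\right) 7^{3} = \left(15 - 12 \cdot 12^{4}\right) 343 = \left(15 - 248832\right) 343 = \left(-248817\right) 343 = -85344231$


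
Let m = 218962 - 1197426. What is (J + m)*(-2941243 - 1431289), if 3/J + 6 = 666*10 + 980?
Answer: 16330519774228018/3817 ≈ 4.2784e+12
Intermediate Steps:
m = -978464
J = 3/7634 (J = 3/(-6 + (666*10 + 980)) = 3/(-6 + (6660 + 980)) = 3/(-6 + 7640) = 3/7634 ≈ 0.00039298)
(J + m)*(-2941243 - 1431289) = (3/7634 - 978464)*(-2941243 - 1431289) = -7469594173/7634*(-4372532) = 16330519774228018/3817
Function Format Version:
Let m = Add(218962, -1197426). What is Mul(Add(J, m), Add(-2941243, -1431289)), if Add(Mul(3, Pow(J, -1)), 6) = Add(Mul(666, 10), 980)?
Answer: Rational(16330519774228018, 3817) ≈ 4.2784e+12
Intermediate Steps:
m = -978464
J = Rational(3, 7634) (J = Mul(3, Pow(Add(-6, Add(Mul(666, 10), 980)), -1)) = Mul(3, Pow(Add(-6, Add(6660, 980)), -1)) = Mul(3, Pow(Add(-6, 7640), -1)) = Mul(3, Pow(7634, -1)) = Mul(3, Rational(1, 7634)) = Rational(3, 7634) ≈ 0.00039298)
Mul(Add(J, m), Add(-2941243, -1431289)) = Mul(Add(Rational(3, 7634), -978464), Add(-2941243, -1431289)) = Mul(Rational(-7469594173, 7634), -4372532) = Rational(16330519774228018, 3817)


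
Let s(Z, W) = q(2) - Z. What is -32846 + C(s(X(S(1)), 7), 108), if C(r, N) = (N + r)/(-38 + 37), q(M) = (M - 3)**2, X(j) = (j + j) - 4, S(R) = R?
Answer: -32957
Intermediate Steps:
X(j) = -4 + 2*j (X(j) = 2*j - 4 = -4 + 2*j)
q(M) = (-3 + M)**2
s(Z, W) = 1 - Z (s(Z, W) = (-3 + 2)**2 - Z = (-1)**2 - Z = 1 - Z)
C(r, N) = -N - r (C(r, N) = (N + r)/(-1) = (N + r)*(-1) = -N - r)
-32846 + C(s(X(S(1)), 7), 108) = -32846 + (-1*108 - (1 - (-4 + 2*1))) = -32846 + (-108 - (1 - (-4 + 2))) = -32846 + (-108 - (1 - 1*(-2))) = -32846 + (-108 - (1 + 2)) = -32846 + (-108 - 1*3) = -32846 + (-108 - 3) = -32846 - 111 = -32957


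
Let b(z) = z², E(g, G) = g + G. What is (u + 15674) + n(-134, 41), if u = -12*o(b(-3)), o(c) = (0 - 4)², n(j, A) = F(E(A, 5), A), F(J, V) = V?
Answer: 15523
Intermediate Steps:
E(g, G) = G + g
n(j, A) = A
o(c) = 16 (o(c) = (-4)² = 16)
u = -192 (u = -12*16 = -192)
(u + 15674) + n(-134, 41) = (-192 + 15674) + 41 = 15482 + 41 = 15523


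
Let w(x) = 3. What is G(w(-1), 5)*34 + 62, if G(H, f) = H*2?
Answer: 266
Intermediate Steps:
G(H, f) = 2*H
G(w(-1), 5)*34 + 62 = (2*3)*34 + 62 = 6*34 + 62 = 204 + 62 = 266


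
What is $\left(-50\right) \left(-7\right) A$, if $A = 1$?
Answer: $350$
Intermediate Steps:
$\left(-50\right) \left(-7\right) A = \left(-50\right) \left(-7\right) 1 = 350 \cdot 1 = 350$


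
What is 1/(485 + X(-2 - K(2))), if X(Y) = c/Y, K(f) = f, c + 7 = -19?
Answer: 2/983 ≈ 0.0020346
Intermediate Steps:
c = -26 (c = -7 - 19 = -26)
X(Y) = -26/Y
1/(485 + X(-2 - K(2))) = 1/(485 - 26/(-2 - 1*2)) = 1/(485 - 26/(-2 - 2)) = 1/(485 - 26/(-4)) = 1/(485 - 26*(-1/4)) = 1/(485 + 13/2) = 1/(983/2) = 2/983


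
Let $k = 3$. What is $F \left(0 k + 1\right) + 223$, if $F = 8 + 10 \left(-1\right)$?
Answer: $221$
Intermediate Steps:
$F = -2$ ($F = 8 - 10 = -2$)
$F \left(0 k + 1\right) + 223 = - 2 \left(0 \cdot 3 + 1\right) + 223 = - 2 \left(0 + 1\right) + 223 = \left(-2\right) 1 + 223 = -2 + 223 = 221$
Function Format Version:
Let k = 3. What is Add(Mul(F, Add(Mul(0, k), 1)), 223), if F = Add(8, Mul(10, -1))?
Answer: 221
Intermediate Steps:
F = -2 (F = Add(8, -10) = -2)
Add(Mul(F, Add(Mul(0, k), 1)), 223) = Add(Mul(-2, Add(Mul(0, 3), 1)), 223) = Add(Mul(-2, Add(0, 1)), 223) = Add(Mul(-2, 1), 223) = Add(-2, 223) = 221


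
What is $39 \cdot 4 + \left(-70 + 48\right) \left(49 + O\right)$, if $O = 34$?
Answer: $-1670$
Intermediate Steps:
$39 \cdot 4 + \left(-70 + 48\right) \left(49 + O\right) = 39 \cdot 4 + \left(-70 + 48\right) \left(49 + 34\right) = 156 - 1826 = -1670$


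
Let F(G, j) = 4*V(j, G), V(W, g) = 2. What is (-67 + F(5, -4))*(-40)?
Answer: 2360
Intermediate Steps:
F(G, j) = 8 (F(G, j) = 4*2 = 8)
(-67 + F(5, -4))*(-40) = (-67 + 8)*(-40) = -59*(-40) = 2360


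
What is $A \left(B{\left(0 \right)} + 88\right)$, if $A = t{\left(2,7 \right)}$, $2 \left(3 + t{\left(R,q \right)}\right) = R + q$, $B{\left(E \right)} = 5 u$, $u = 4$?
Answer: $162$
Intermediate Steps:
$B{\left(E \right)} = 20$ ($B{\left(E \right)} = 5 \cdot 4 = 20$)
$t{\left(R,q \right)} = -3 + \frac{R}{2} + \frac{q}{2}$ ($t{\left(R,q \right)} = -3 + \frac{R + q}{2} = -3 + \left(\frac{R}{2} + \frac{q}{2}\right) = -3 + \frac{R}{2} + \frac{q}{2}$)
$A = \frac{3}{2}$ ($A = -3 + \frac{1}{2} \cdot 2 + \frac{1}{2} \cdot 7 = -3 + 1 + \frac{7}{2} = \frac{3}{2} \approx 1.5$)
$A \left(B{\left(0 \right)} + 88\right) = \frac{3 \left(20 + 88\right)}{2} = \frac{3}{2} \cdot 108 = 162$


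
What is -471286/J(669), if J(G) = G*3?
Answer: -471286/2007 ≈ -234.82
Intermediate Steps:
J(G) = 3*G
-471286/J(669) = -471286/(3*669) = -471286/2007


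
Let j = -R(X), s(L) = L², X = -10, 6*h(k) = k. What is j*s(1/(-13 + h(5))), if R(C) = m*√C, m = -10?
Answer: 360*I*√10/5329 ≈ 0.21363*I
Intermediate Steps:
h(k) = k/6
R(C) = -10*√C
j = 10*I*√10 (j = -(-10)*√(-10) = -(-10)*I*√10 = 10*I*√10 ≈ 31.623*I)
j*s(1/(-13 + h(5))) = (10*I*√10)*(1/(-13 + (⅙)*5))² = (10*I*√10)*(1/(-13 + ⅚))² = (10*I*√10)*(1/(-73/6))² = (10*I*√10)*(-6/73)² = (10*I*√10)*(36/5329) = 360*I*√10/5329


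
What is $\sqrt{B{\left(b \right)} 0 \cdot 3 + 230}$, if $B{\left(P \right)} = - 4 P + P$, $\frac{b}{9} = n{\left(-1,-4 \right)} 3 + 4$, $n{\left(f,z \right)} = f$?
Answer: $\sqrt{230} \approx 15.166$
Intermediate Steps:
$b = 9$ ($b = 9 \left(\left(-1\right) 3 + 4\right) = 9 \left(-3 + 4\right) = 9 \cdot 1 = 9$)
$B{\left(P \right)} = - 3 P$
$\sqrt{B{\left(b \right)} 0 \cdot 3 + 230} = \sqrt{\left(-3\right) 9 \cdot 0 \cdot 3 + 230} = \sqrt{\left(-27\right) 0 + 230} = \sqrt{0 + 230} = \sqrt{230}$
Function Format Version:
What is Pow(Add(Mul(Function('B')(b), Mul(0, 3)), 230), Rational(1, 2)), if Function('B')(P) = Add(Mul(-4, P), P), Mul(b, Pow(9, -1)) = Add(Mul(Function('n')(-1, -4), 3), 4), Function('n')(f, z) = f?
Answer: Pow(230, Rational(1, 2)) ≈ 15.166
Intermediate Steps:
b = 9 (b = Mul(9, Add(Mul(-1, 3), 4)) = Mul(9, Add(-3, 4)) = Mul(9, 1) = 9)
Function('B')(P) = Mul(-3, P)
Pow(Add(Mul(Function('B')(b), Mul(0, 3)), 230), Rational(1, 2)) = Pow(Add(Mul(Mul(-3, 9), Mul(0, 3)), 230), Rational(1, 2)) = Pow(Add(Mul(-27, 0), 230), Rational(1, 2)) = Pow(Add(0, 230), Rational(1, 2)) = Pow(230, Rational(1, 2))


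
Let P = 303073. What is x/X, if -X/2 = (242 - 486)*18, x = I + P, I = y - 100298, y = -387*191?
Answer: 64429/4392 ≈ 14.670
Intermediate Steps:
y = -73917
I = -174215 (I = -73917 - 100298 = -174215)
x = 128858 (x = -174215 + 303073 = 128858)
X = 8784 (X = -2*(242 - 486)*18 = -(-488)*18 = -2*(-4392) = 8784)
x/X = 128858/8784 = 128858*(1/8784) = 64429/4392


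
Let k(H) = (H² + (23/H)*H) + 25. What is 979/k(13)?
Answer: 979/217 ≈ 4.5115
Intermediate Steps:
k(H) = 48 + H² (k(H) = (H² + 23) + 25 = (23 + H²) + 25 = 48 + H²)
979/k(13) = 979/(48 + 13²) = 979/(48 + 169) = 979/217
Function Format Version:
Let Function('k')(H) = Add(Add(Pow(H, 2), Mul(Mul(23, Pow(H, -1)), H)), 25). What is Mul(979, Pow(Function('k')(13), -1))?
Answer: Rational(979, 217) ≈ 4.5115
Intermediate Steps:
Function('k')(H) = Add(48, Pow(H, 2)) (Function('k')(H) = Add(Add(Pow(H, 2), 23), 25) = Add(Add(23, Pow(H, 2)), 25) = Add(48, Pow(H, 2)))
Mul(979, Pow(Function('k')(13), -1)) = Mul(979, Pow(Add(48, Pow(13, 2)), -1)) = Mul(979, Pow(Add(48, 169), -1)) = Mul(979, Pow(217, -1)) = Mul(979, Rational(1, 217)) = Rational(979, 217)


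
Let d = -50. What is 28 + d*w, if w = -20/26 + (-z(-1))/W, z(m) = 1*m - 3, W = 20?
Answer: 734/13 ≈ 56.462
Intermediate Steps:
z(m) = -3 + m (z(m) = m - 3 = -3 + m)
w = -37/65 (w = -20/26 - (-3 - 1)/20 = -20*1/26 - 1*(-4)*(1/20) = -10/13 + 4*(1/20) = -10/13 + 1/5 = -37/65 ≈ -0.56923)
28 + d*w = 28 - 50*(-37/65) = 28 + 370/13 = 734/13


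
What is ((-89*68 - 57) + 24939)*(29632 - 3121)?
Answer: 499202130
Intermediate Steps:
((-89*68 - 57) + 24939)*(29632 - 3121) = ((-6052 - 57) + 24939)*26511 = (-6109 + 24939)*26511 = 18830*26511 = 499202130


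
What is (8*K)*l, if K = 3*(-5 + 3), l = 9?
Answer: -432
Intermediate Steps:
K = -6 (K = 3*(-2) = -6)
(8*K)*l = (8*(-6))*9 = -48*9 = -432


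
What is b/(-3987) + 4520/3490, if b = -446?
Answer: 1957778/1391463 ≈ 1.4070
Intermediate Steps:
b/(-3987) + 4520/3490 = -446/(-3987) + 4520/3490 = -446*(-1/3987) + 4520*(1/3490) = 446/3987 + 452/349 = 1957778/1391463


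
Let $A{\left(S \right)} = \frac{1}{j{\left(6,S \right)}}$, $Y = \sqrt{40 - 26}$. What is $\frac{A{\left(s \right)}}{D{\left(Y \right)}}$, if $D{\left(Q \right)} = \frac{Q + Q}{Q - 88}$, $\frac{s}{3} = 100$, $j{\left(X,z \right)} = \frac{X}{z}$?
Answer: $25 - \frac{1100 \sqrt{14}}{7} \approx -562.97$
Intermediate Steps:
$s = 300$ ($s = 3 \cdot 100 = 300$)
$Y = \sqrt{14} \approx 3.7417$
$D{\left(Q \right)} = \frac{2 Q}{-88 + Q}$
$A{\left(S \right)} = \frac{S}{6}$ ($A{\left(S \right)} = \frac{1}{6 \frac{1}{S}} = \frac{S}{6}$)
$\frac{A{\left(s \right)}}{D{\left(Y \right)}} = \frac{\frac{1}{6} \cdot 300}{2 \sqrt{14} \frac{1}{-88 + \sqrt{14}}} = 50 \frac{\sqrt{14} \left(-88 + \sqrt{14}\right)}{28} = \frac{25 \sqrt{14} \left(-88 + \sqrt{14}\right)}{14}$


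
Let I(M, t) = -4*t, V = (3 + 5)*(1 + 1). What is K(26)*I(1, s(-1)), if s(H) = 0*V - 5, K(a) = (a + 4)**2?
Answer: 18000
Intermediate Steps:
V = 16 (V = 8*2 = 16)
K(a) = (4 + a)**2
s(H) = -5 (s(H) = 0*16 - 5 = 0 - 5 = -5)
K(26)*I(1, s(-1)) = (4 + 26)**2*(-4*(-5)) = 30**2*20 = 900*20 = 18000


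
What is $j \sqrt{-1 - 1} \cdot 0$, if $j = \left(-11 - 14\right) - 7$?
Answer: $0$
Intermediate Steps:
$j = -32$ ($j = -25 - 7 = -32$)
$j \sqrt{-1 - 1} \cdot 0 = - 32 \sqrt{-1 - 1} \cdot 0 = - 32 \sqrt{-2} \cdot 0 = - 32 i \sqrt{2} \cdot 0 = 0$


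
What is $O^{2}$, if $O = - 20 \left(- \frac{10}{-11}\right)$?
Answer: $\frac{40000}{121} \approx 330.58$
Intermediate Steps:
$O = - \frac{200}{11}$ ($O = - 20 \left(\left(-10\right) \left(- \frac{1}{11}\right)\right) = \left(-20\right) \frac{10}{11} = - \frac{200}{11} \approx -18.182$)
$O^{2} = \left(- \frac{200}{11}\right)^{2} = \frac{40000}{121}$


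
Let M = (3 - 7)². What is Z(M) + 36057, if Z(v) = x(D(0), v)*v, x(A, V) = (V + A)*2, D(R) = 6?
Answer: 36761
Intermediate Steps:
x(A, V) = 2*A + 2*V (x(A, V) = (A + V)*2 = 2*A + 2*V)
M = 16 (M = (-4)² = 16)
Z(v) = v*(12 + 2*v) (Z(v) = (2*6 + 2*v)*v = (12 + 2*v)*v = v*(12 + 2*v))
Z(M) + 36057 = 2*16*(6 + 16) + 36057 = 2*16*22 + 36057 = 704 + 36057 = 36761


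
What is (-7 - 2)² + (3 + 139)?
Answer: 223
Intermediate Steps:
(-7 - 2)² + (3 + 139) = (-9)² + 142 = 81 + 142 = 223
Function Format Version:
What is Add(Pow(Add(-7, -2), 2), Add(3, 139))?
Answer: 223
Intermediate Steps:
Add(Pow(Add(-7, -2), 2), Add(3, 139)) = Add(Pow(-9, 2), 142) = Add(81, 142) = 223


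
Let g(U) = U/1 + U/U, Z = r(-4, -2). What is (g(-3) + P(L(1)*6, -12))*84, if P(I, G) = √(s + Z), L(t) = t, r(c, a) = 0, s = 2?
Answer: -168 + 84*√2 ≈ -49.206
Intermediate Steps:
Z = 0
g(U) = 1 + U (g(U) = U*1 + 1 = U + 1 = 1 + U)
P(I, G) = √2 (P(I, G) = √(2 + 0) = √2)
(g(-3) + P(L(1)*6, -12))*84 = ((1 - 3) + √2)*84 = (-2 + √2)*84 = -168 + 84*√2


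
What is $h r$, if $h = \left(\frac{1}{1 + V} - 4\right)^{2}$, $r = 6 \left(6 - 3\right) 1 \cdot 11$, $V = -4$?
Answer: $3718$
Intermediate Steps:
$r = 198$ ($r = 6 \cdot 3 \cdot 1 \cdot 11 = 6 \cdot 3 \cdot 11 = 18 \cdot 11 = 198$)
$h = \frac{169}{9}$ ($h = \left(\frac{1}{1 - 4} - 4\right)^{2} = \left(\frac{1}{-3} - 4\right)^{2} = \left(- \frac{1}{3} - 4\right)^{2} = \left(- \frac{13}{3}\right)^{2} = \frac{169}{9} \approx 18.778$)
$h r = \frac{169}{9} \cdot 198 = 3718$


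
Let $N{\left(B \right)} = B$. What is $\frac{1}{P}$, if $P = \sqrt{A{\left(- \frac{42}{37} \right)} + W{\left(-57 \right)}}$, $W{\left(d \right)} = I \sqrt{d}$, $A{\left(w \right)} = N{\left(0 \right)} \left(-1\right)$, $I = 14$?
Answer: $- \frac{\left(-57\right)^{\frac{3}{4}} \sqrt{14}}{798} \approx 0.068778 - 0.068778 i$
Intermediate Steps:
$A{\left(w \right)} = 0$ ($A{\left(w \right)} = 0 \left(-1\right) = 0$)
$W{\left(d \right)} = 14 \sqrt{d}$
$P = \sqrt{14} \sqrt[4]{57} \sqrt{i}$ ($P = \sqrt{0 + 14 \sqrt{-57}} = \sqrt{0 + 14 i \sqrt{57}} = \sqrt{14 i \sqrt{57}} = \sqrt{14} \sqrt[4]{57} \sqrt{i} \approx 7.2697 + 7.2697 i$)
$\frac{1}{P} = \frac{1}{\sqrt[4]{-57} \sqrt{14}} = - \frac{\left(-57\right)^{\frac{3}{4}} \sqrt{14}}{798}$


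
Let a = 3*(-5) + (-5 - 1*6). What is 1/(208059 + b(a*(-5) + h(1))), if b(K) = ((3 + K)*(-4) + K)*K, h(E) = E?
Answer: 1/155004 ≈ 6.4514e-6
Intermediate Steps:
a = -26 (a = -15 + (-5 - 6) = -15 - 11 = -26)
b(K) = K*(-12 - 3*K) (b(K) = ((-12 - 4*K) + K)*K = (-12 - 3*K)*K = K*(-12 - 3*K))
1/(208059 + b(a*(-5) + h(1))) = 1/(208059 - 3*(-26*(-5) + 1)*(4 + (-26*(-5) + 1))) = 1/(208059 - 3*(130 + 1)*(4 + (130 + 1))) = 1/(208059 - 3*131*(4 + 131)) = 1/(208059 - 3*131*135) = 1/(208059 - 53055) = 1/155004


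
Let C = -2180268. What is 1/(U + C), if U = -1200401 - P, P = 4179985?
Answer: -1/7560654 ≈ -1.3226e-7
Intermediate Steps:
U = -5380386 (U = -1200401 - 1*4179985 = -1200401 - 4179985 = -5380386)
1/(U + C) = 1/(-5380386 - 2180268) = 1/(-7560654) = -1/7560654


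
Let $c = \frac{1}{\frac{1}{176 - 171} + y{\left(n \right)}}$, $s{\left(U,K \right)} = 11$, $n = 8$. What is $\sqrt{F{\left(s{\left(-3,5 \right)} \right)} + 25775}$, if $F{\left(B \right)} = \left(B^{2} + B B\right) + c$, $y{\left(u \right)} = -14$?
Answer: $\frac{4 \sqrt{7741662}}{69} \approx 161.3$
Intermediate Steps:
$c = - \frac{5}{69}$ ($c = \frac{1}{\frac{1}{176 - 171} - 14} = \frac{1}{\frac{1}{5} - 14} = \frac{1}{- \frac{69}{5}} = - \frac{5}{69} \approx -0.072464$)
$F{\left(B \right)} = - \frac{5}{69} + 2 B^{2}$ ($F{\left(B \right)} = \left(B^{2} + B B\right) - \frac{5}{69} = \left(B^{2} + B^{2}\right) - \frac{5}{69} = 2 B^{2} - \frac{5}{69} = - \frac{5}{69} + 2 B^{2}$)
$\sqrt{F{\left(s{\left(-3,5 \right)} \right)} + 25775} = \sqrt{\left(- \frac{5}{69} + 2 \cdot 11^{2}\right) + 25775} = \sqrt{\left(- \frac{5}{69} + 2 \cdot 121\right) + 25775} = \sqrt{\left(- \frac{5}{69} + 242\right) + 25775} = \sqrt{\frac{16693}{69} + 25775} = \sqrt{\frac{1795168}{69}} = \frac{4 \sqrt{7741662}}{69}$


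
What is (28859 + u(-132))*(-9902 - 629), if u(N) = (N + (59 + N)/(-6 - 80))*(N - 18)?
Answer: -21976743722/43 ≈ -5.1109e+8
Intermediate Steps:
u(N) = (-18 + N)*(-59/86 + 85*N/86) (u(N) = (N + (59 + N)/(-86))*(-18 + N) = (N + (59 + N)*(-1/86))*(-18 + N) = (N + (-59/86 - N/86))*(-18 + N) = (-59/86 + 85*N/86)*(-18 + N) = (-18 + N)*(-59/86 + 85*N/86))
(28859 + u(-132))*(-9902 - 629) = (28859 + (531/43 - 1589/86*(-132) + (85/86)*(-132)²))*(-9902 - 629) = (28859 + (531/43 + 104874/43 + (85/86)*17424))*(-10531) = (28859 + (531/43 + 104874/43 + 740520/43))*(-10531) = (28859 + 845925/43)*(-10531) = (2086862/43)*(-10531) = -21976743722/43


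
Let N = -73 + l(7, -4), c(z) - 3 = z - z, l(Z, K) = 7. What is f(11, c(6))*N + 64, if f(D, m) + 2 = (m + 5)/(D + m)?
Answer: 1108/7 ≈ 158.29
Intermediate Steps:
c(z) = 3 (c(z) = 3 + (z - z) = 3 + 0 = 3)
N = -66 (N = -73 + 7 = -66)
f(D, m) = -2 + (5 + m)/(D + m) (f(D, m) = -2 + (m + 5)/(D + m) = -2 + (5 + m)/(D + m))
f(11, c(6))*N + 64 = ((5 - 1*3 - 2*11)/(11 + 3))*(-66) + 64 = ((5 - 3 - 22)/14)*(-66) + 64 = ((1/14)*(-20))*(-66) + 64 = -10/7*(-66) + 64 = 660/7 + 64 = 1108/7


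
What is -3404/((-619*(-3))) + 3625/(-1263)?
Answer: -1225653/260599 ≈ -4.7032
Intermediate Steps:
-3404/((-619*(-3))) + 3625/(-1263) = -3404/1857 + 3625*(-1/1263) = -3404*1/1857 - 3625/1263 = -3404/1857 - 3625/1263 = -1225653/260599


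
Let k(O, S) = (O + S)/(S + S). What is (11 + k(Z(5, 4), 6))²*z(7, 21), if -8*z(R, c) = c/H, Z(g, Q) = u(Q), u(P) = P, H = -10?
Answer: 35287/960 ≈ 36.757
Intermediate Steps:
Z(g, Q) = Q
k(O, S) = (O + S)/(2*S) (k(O, S) = (O + S)/((2*S)) = (O + S)*(1/(2*S)) = (O + S)/(2*S))
z(R, c) = c/80 (z(R, c) = -c/(8*(-10)) = -c*(-1)/(8*10) = -(-1)*c/80 = c/80)
(11 + k(Z(5, 4), 6))²*z(7, 21) = (11 + (½)*(4 + 6)/6)²*((1/80)*21) = (11 + (½)*(⅙)*10)²*(21/80) = (11 + ⅚)²*(21/80) = (71/6)²*(21/80) = (5041/36)*(21/80) = 35287/960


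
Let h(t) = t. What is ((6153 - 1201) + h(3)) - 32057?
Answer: -27102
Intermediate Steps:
((6153 - 1201) + h(3)) - 32057 = ((6153 - 1201) + 3) - 32057 = (4952 + 3) - 32057 = 4955 - 32057 = -27102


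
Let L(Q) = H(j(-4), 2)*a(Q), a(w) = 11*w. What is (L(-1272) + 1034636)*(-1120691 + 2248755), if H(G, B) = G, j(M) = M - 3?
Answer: 1277622725120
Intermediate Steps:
j(M) = -3 + M
L(Q) = -77*Q (L(Q) = (-3 - 4)*(11*Q) = -77*Q)
(L(-1272) + 1034636)*(-1120691 + 2248755) = (-77*(-1272) + 1034636)*(-1120691 + 2248755) = (97944 + 1034636)*1128064 = 1132580*1128064 = 1277622725120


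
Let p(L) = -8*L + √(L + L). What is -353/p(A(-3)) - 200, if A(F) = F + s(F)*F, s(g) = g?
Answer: -36788/191 + 353*√3/1146 ≈ -192.07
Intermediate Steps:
A(F) = F + F² (A(F) = F + F*F = F + F²)
p(L) = -8*L + √2*√L (p(L) = -8*L + √(2*L) = -8*L + √2*√L)
-353/p(A(-3)) - 200 = -353/(-(-24)*(1 - 3) + √2*√(-3*(1 - 3))) - 200 = -353/(-(-24)*(-2) + √2*√(-3*(-2))) - 200 = -353/(-8*6 + √2*√6) - 200 = -353/(-48 + 2*√3) - 200 = -200 - 353/(-48 + 2*√3)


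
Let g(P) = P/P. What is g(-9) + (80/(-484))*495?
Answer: -889/11 ≈ -80.818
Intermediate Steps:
g(P) = 1
g(-9) + (80/(-484))*495 = 1 + (80/(-484))*495 = 1 + (80*(-1/484))*495 = 1 - 20/121*495 = 1 - 900/11 = -889/11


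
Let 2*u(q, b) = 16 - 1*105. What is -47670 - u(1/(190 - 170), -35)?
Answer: -95251/2 ≈ -47626.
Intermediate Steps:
u(q, b) = -89/2 (u(q, b) = (16 - 1*105)/2 = (16 - 105)/2 = (½)*(-89) = -89/2)
-47670 - u(1/(190 - 170), -35) = -47670 - 1*(-89/2) = -47670 + 89/2 = -95251/2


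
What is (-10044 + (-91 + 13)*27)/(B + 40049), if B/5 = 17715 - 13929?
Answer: -12150/58979 ≈ -0.20601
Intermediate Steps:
B = 18930 (B = 5*(17715 - 13929) = 5*3786 = 18930)
(-10044 + (-91 + 13)*27)/(B + 40049) = (-10044 + (-91 + 13)*27)/(18930 + 40049) = (-10044 - 78*27)/58979 = (-10044 - 2106)*(1/58979) = -12150*1/58979 = -12150/58979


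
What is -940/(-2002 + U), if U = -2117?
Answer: 940/4119 ≈ 0.22821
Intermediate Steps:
-940/(-2002 + U) = -940/(-2002 - 2117) = -940/(-4119) = -1/4119*(-940) = 940/4119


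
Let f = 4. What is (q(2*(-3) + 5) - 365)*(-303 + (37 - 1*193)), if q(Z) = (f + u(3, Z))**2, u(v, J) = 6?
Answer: 121635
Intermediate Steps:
q(Z) = 100 (q(Z) = (4 + 6)**2 = 10**2 = 100)
(q(2*(-3) + 5) - 365)*(-303 + (37 - 1*193)) = (100 - 365)*(-303 + (37 - 1*193)) = -265*(-303 + (37 - 193)) = -265*(-303 - 156) = -265*(-459) = 121635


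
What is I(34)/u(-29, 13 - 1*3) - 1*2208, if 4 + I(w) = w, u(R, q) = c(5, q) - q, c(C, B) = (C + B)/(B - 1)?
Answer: -11058/5 ≈ -2211.6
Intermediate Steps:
c(C, B) = (B + C)/(-1 + B)
u(R, q) = -q + (5 + q)/(-1 + q) (u(R, q) = (q + 5)/(-1 + q) - q = (5 + q)/(-1 + q) - q = -q + (5 + q)/(-1 + q))
I(w) = -4 + w
I(34)/u(-29, 13 - 1*3) - 1*2208 = (-4 + 34)/(((5 + (13 - 1*3) - (13 - 1*3)*(-1 + (13 - 1*3)))/(-1 + (13 - 1*3)))) - 1*2208 = 30/(((5 + (13 - 3) - (13 - 3)*(-1 + (13 - 3)))/(-1 + (13 - 3)))) - 2208 = 30/(((5 + 10 - 1*10*(-1 + 10))/(-1 + 10))) - 2208 = 30/(((5 + 10 - 1*10*9)/9)) - 2208 = 30/(((5 + 10 - 90)/9)) - 2208 = 30/(((⅑)*(-75))) - 2208 = 30/(-25/3) - 2208 = 30*(-3/25) - 2208 = -18/5 - 2208 = -11058/5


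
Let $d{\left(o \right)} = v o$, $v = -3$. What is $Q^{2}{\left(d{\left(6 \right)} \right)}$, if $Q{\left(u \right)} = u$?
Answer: $324$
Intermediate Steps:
$d{\left(o \right)} = - 3 o$
$Q^{2}{\left(d{\left(6 \right)} \right)} = \left(\left(-3\right) 6\right)^{2} = \left(-18\right)^{2} = 324$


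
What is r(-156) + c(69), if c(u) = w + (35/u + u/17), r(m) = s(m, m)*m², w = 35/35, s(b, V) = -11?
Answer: -314000879/1173 ≈ -2.6769e+5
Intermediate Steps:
w = 1 (w = 35*(1/35) = 1)
r(m) = -11*m²
c(u) = 1 + 35/u + u/17 (c(u) = 1 + (35/u + u/17) = 1 + 35/u + u/17)
r(-156) + c(69) = -11*(-156)² + (1 + 35/69 + (1/17)*69) = -11*24336 + (1 + 35*(1/69) + 69/17) = -267696 + (1 + 35/69 + 69/17) = -267696 + 6529/1173 = -314000879/1173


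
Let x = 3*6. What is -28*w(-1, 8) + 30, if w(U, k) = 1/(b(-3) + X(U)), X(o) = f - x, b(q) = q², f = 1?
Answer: 67/2 ≈ 33.500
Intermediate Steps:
x = 18
X(o) = -17 (X(o) = 1 - 1*18 = 1 - 18 = -17)
w(U, k) = -⅛ (w(U, k) = 1/((-3)² - 17) = 1/(9 - 17) = 1/(-8) = -⅛)
-28*w(-1, 8) + 30 = -28*(-⅛) + 30 = 7/2 + 30 = 67/2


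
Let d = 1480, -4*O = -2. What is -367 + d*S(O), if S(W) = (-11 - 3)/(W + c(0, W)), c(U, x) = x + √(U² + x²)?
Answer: -42541/3 ≈ -14180.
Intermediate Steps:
O = ½ (O = -¼*(-2) = ½ ≈ 0.50000)
S(W) = -14/(√(W²) + 2*W) (S(W) = (-11 - 3)/(W + (W + √(0² + W²))) = -14/(W + (W + √(0 + W²))) = -14/(W + (W + √(W²))) = -14/(√(W²) + 2*W))
-367 + d*S(O) = -367 + 1480*(-14/(√((½)²) + 2*(½))) = -367 + 1480*(-14/(√(¼) + 1)) = -367 + 1480*(-14/(½ + 1)) = -367 + 1480*(-14/3/2) = -367 + 1480*(-14*⅔) = -367 + 1480*(-28/3) = -367 - 41440/3 = -42541/3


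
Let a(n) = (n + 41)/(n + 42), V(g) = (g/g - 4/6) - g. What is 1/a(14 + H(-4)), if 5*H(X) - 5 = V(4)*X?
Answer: 899/884 ≈ 1.0170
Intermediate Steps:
V(g) = ⅓ - g (V(g) = (1 - 4*⅙) - g = (1 - ⅔) - g = ⅓ - g)
H(X) = 1 - 11*X/15 (H(X) = 1 + ((⅓ - 1*4)*X)/5 = 1 + ((⅓ - 4)*X)/5 = 1 + (-11*X/3)/5 = 1 - 11*X/15)
a(n) = (41 + n)/(42 + n)
1/a(14 + H(-4)) = 1/((41 + (14 + (1 - 11/15*(-4))))/(42 + (14 + (1 - 11/15*(-4))))) = 1/((41 + (14 + (1 + 44/15)))/(42 + (14 + (1 + 44/15)))) = 1/((41 + (14 + 59/15))/(42 + (14 + 59/15))) = 1/((41 + 269/15)/(42 + 269/15)) = 1/((884/15)/(899/15)) = 1/((15/899)*(884/15)) = 1/(884/899) = 899/884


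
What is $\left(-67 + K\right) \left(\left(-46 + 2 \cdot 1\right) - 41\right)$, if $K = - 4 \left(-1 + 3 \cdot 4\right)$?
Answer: $9435$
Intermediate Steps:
$K = -44$ ($K = - 4 \left(-1 + 12\right) = \left(-4\right) 11 = -44$)
$\left(-67 + K\right) \left(\left(-46 + 2 \cdot 1\right) - 41\right) = \left(-67 - 44\right) \left(\left(-46 + 2 \cdot 1\right) - 41\right) = - 111 \left(\left(-46 + 2\right) - 41\right) = - 111 \left(-44 - 41\right) = \left(-111\right) \left(-85\right) = 9435$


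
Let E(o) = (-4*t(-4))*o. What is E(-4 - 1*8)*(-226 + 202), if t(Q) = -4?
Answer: 4608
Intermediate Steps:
E(o) = 16*o (E(o) = (-4*(-4))*o = 16*o)
E(-4 - 1*8)*(-226 + 202) = (16*(-4 - 1*8))*(-226 + 202) = (16*(-4 - 8))*(-24) = (16*(-12))*(-24) = -192*(-24) = 4608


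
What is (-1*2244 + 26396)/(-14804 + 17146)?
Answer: 12076/1171 ≈ 10.313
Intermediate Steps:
(-1*2244 + 26396)/(-14804 + 17146) = (-2244 + 26396)/2342 = 24152*(1/2342) = 12076/1171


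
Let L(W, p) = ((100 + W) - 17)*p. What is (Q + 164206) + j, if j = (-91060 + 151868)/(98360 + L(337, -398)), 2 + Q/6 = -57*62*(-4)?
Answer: 2141478399/8600 ≈ 2.4901e+5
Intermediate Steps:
L(W, p) = p*(83 + W) (L(W, p) = (83 + W)*p = p*(83 + W))
Q = 84804 (Q = -12 + 6*(-57*62*(-4)) = -12 + 6*(-3534*(-4)) = -12 + 6*14136 = -12 + 84816 = 84804)
j = -7601/8600 (j = (-91060 + 151868)/(98360 - 398*(83 + 337)) = 60808/(98360 - 398*420) = 60808/(98360 - 167160) = 60808/(-68800) = 60808*(-1/68800) = -7601/8600 ≈ -0.88384)
(Q + 164206) + j = (84804 + 164206) - 7601/8600 = 249010 - 7601/8600 = 2141478399/8600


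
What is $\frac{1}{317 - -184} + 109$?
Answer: $\frac{54610}{501} \approx 109.0$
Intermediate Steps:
$\frac{1}{317 - -184} + 109 = \frac{1}{317 + \left(-33 + 217\right)} + 109 = \frac{1}{317 + 184} + 109 = \frac{1}{501} + 109 = \frac{54610}{501}$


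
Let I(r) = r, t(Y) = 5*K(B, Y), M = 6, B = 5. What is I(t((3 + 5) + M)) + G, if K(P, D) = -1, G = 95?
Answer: 90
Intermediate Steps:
t(Y) = -5 (t(Y) = 5*(-1) = -5)
I(t((3 + 5) + M)) + G = -5 + 95 = 90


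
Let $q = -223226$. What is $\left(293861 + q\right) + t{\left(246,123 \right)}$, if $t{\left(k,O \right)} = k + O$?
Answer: $71004$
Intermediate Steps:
$t{\left(k,O \right)} = O + k$
$\left(293861 + q\right) + t{\left(246,123 \right)} = \left(293861 - 223226\right) + \left(123 + 246\right) = 70635 + 369 = 71004$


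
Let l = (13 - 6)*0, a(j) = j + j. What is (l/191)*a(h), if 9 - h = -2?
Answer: 0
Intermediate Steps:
h = 11 (h = 9 - 1*(-2) = 9 + 2 = 11)
a(j) = 2*j
l = 0 (l = 7*0 = 0)
(l/191)*a(h) = (0/191)*(2*11) = (0*(1/191))*22 = 0*22 = 0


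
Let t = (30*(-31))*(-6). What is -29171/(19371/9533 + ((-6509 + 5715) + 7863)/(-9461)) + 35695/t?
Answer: -1467674578070381/64661181732 ≈ -22698.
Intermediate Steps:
t = 5580 (t = -930*(-6) = 5580)
-29171/(19371/9533 + ((-6509 + 5715) + 7863)/(-9461)) + 35695/t = -29171/(19371/9533 + ((-6509 + 5715) + 7863)/(-9461)) + 35695/5580 = -29171/(19371*(1/9533) + (-794 + 7863)*(-1/9461)) + 35695*(1/5580) = -29171/(19371/9533 + 7069*(-1/9461)) + 7139/1116 = -29171/(19371/9533 - 7069/9461) + 7139/1116 = -29171/115880254/90191713 + 7139/1116 = -29171*90191713/115880254 + 7139/1116 = -2630982459923/115880254 + 7139/1116 = -1467674578070381/64661181732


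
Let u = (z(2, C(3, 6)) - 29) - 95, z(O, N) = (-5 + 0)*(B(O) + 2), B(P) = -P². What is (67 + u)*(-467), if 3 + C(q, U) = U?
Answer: 21949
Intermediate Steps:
C(q, U) = -3 + U
z(O, N) = -10 + 5*O² (z(O, N) = (-5 + 0)*(-O² + 2) = -5*(2 - O²) = -10 + 5*O²)
u = -114 (u = ((-10 + 5*2²) - 29) - 95 = ((-10 + 5*4) - 29) - 95 = ((-10 + 20) - 29) - 95 = (10 - 29) - 95 = -19 - 95 = -114)
(67 + u)*(-467) = (67 - 114)*(-467) = -47*(-467) = 21949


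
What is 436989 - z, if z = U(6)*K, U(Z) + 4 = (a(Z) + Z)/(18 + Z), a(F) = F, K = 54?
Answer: 437178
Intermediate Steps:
U(Z) = -4 + 2*Z/(18 + Z) (U(Z) = -4 + (Z + Z)/(18 + Z) = -4 + (2*Z)/(18 + Z) = -4 + 2*Z/(18 + Z))
z = -189 (z = (2*(-36 - 1*6)/(18 + 6))*54 = (2*(-36 - 6)/24)*54 = (2*(1/24)*(-42))*54 = -7/2*54 = -189)
436989 - z = 436989 - 1*(-189) = 436989 + 189 = 437178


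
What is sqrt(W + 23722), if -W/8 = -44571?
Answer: sqrt(380290) ≈ 616.68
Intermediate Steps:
W = 356568 (W = -8*(-44571) = 356568)
sqrt(W + 23722) = sqrt(356568 + 23722) = sqrt(380290)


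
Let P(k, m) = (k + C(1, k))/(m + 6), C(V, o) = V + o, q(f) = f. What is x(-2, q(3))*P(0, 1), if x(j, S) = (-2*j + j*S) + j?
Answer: -4/7 ≈ -0.57143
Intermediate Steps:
x(j, S) = -j + S*j (x(j, S) = (-2*j + S*j) + j = -j + S*j)
P(k, m) = (1 + 2*k)/(6 + m) (P(k, m) = (k + (1 + k))/(m + 6) = (1 + 2*k)/(6 + m))
x(-2, q(3))*P(0, 1) = (-2*(-1 + 3))*((1 + 2*0)/(6 + 1)) = (-2*2)*((1 + 0)/7) = -4/7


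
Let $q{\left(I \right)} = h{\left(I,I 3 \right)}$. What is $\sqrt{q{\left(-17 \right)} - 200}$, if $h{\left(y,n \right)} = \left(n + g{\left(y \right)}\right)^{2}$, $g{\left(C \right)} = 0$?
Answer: $49$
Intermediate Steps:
$h{\left(y,n \right)} = n^{2}$ ($h{\left(y,n \right)} = \left(n + 0\right)^{2} = n^{2}$)
$q{\left(I \right)} = 9 I^{2}$ ($q{\left(I \right)} = \left(I 3\right)^{2} = \left(3 I\right)^{2} = 9 I^{2}$)
$\sqrt{q{\left(-17 \right)} - 200} = \sqrt{9 \left(-17\right)^{2} - 200} = \sqrt{9 \cdot 289 - 200} = \sqrt{2601 - 200} = \sqrt{2401} = 49$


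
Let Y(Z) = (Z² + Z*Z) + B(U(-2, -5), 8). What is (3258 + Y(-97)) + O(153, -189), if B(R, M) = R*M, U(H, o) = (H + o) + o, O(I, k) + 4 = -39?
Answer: 21937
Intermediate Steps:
O(I, k) = -43 (O(I, k) = -4 - 39 = -43)
U(H, o) = H + 2*o
B(R, M) = M*R
Y(Z) = -96 + 2*Z² (Y(Z) = (Z² + Z*Z) + 8*(-2 + 2*(-5)) = (Z² + Z²) + 8*(-2 - 10) = 2*Z² + 8*(-12) = 2*Z² - 96 = -96 + 2*Z²)
(3258 + Y(-97)) + O(153, -189) = (3258 + (-96 + 2*(-97)²)) - 43 = (3258 + (-96 + 2*9409)) - 43 = (3258 + (-96 + 18818)) - 43 = (3258 + 18722) - 43 = 21980 - 43 = 21937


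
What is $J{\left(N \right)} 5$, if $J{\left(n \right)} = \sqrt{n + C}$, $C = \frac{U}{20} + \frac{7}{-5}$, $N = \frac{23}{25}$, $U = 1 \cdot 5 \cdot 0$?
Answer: $2 i \sqrt{3} \approx 3.4641 i$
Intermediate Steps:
$U = 0$ ($U = 5 \cdot 0 = 0$)
$N = \frac{23}{25}$ ($N = 23 \cdot \frac{1}{25} = \frac{23}{25} \approx 0.92$)
$C = - \frac{7}{5}$ ($C = \frac{0}{20} + \frac{7}{-5} = 0 \cdot \frac{1}{20} + 7 \left(- \frac{1}{5}\right) = 0 - \frac{7}{5} = - \frac{7}{5} \approx -1.4$)
$J{\left(n \right)} = \sqrt{- \frac{7}{5} + n}$ ($J{\left(n \right)} = \sqrt{n - \frac{7}{5}} = \sqrt{- \frac{7}{5} + n}$)
$J{\left(N \right)} 5 = \frac{\sqrt{-35 + 25 \cdot \frac{23}{25}}}{5} \cdot 5 = \frac{\sqrt{-35 + 23}}{5} \cdot 5 = \frac{\sqrt{-12}}{5} \cdot 5 = \frac{2 i \sqrt{3}}{5} \cdot 5 = 2 i \sqrt{3}$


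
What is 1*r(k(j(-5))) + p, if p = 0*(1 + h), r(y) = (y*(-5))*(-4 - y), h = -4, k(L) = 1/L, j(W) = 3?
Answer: 65/9 ≈ 7.2222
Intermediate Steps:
k(L) = 1/L
r(y) = -5*y*(-4 - y) (r(y) = (-5*y)*(-4 - y) = -5*y*(-4 - y))
p = 0 (p = 0*(1 - 4) = 0*(-3) = 0)
1*r(k(j(-5))) + p = 1*(5*(4 + 1/3)/3) + 0 = 1*(5*(1/3)*(4 + 1/3)) + 0 = 1*(5*(1/3)*(13/3)) + 0 = 1*(65/9) + 0 = 65/9 + 0 = 65/9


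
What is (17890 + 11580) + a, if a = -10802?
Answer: 18668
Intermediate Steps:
(17890 + 11580) + a = (17890 + 11580) - 10802 = 29470 - 10802 = 18668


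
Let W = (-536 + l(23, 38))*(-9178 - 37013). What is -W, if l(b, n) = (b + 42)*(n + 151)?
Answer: 542698059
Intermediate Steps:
l(b, n) = (42 + b)*(151 + n)
W = -542698059 (W = (-536 + (6342 + 42*38 + 151*23 + 23*38))*(-9178 - 37013) = (-536 + (6342 + 1596 + 3473 + 874))*(-46191) = (-536 + 12285)*(-46191) = 11749*(-46191) = -542698059)
-W = -1*(-542698059) = 542698059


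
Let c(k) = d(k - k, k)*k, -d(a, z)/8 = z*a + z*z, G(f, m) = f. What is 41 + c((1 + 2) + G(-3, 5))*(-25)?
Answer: 41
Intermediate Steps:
d(a, z) = -8*z**2 - 8*a*z (d(a, z) = -8*(z*a + z*z) = -8*(a*z + z**2) = -8*(z**2 + a*z) = -8*z**2 - 8*a*z)
c(k) = -8*k**3 (c(k) = (-8*k*((k - k) + k))*k = (-8*k*(0 + k))*k = (-8*k*k)*k = (-8*k**2)*k = -8*k**3)
41 + c((1 + 2) + G(-3, 5))*(-25) = 41 - 8*((1 + 2) - 3)**3*(-25) = 41 - 8*(3 - 3)**3*(-25) = 41 - 8*0**3*(-25) = 41 - 8*0*(-25) = 41 + 0*(-25) = 41 + 0 = 41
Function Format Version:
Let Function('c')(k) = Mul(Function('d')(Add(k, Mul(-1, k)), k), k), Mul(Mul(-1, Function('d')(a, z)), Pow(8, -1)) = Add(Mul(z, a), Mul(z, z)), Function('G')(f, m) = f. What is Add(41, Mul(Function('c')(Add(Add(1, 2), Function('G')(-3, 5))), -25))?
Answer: 41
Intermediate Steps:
Function('d')(a, z) = Add(Mul(-8, Pow(z, 2)), Mul(-8, a, z)) (Function('d')(a, z) = Mul(-8, Add(Mul(z, a), Mul(z, z))) = Mul(-8, Add(Mul(a, z), Pow(z, 2))) = Mul(-8, Add(Pow(z, 2), Mul(a, z))) = Add(Mul(-8, Pow(z, 2)), Mul(-8, a, z)))
Function('c')(k) = Mul(-8, Pow(k, 3)) (Function('c')(k) = Mul(Mul(-8, k, Add(Add(k, Mul(-1, k)), k)), k) = Mul(Mul(-8, k, Add(0, k)), k) = Mul(Mul(-8, k, k), k) = Mul(Mul(-8, Pow(k, 2)), k) = Mul(-8, Pow(k, 3)))
Add(41, Mul(Function('c')(Add(Add(1, 2), Function('G')(-3, 5))), -25)) = Add(41, Mul(Mul(-8, Pow(Add(Add(1, 2), -3), 3)), -25)) = Add(41, Mul(Mul(-8, Pow(Add(3, -3), 3)), -25)) = Add(41, Mul(Mul(-8, Pow(0, 3)), -25)) = Add(41, Mul(Mul(-8, 0), -25)) = Add(41, Mul(0, -25)) = Add(41, 0) = 41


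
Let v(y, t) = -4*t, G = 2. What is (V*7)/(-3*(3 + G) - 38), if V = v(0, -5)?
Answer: -140/53 ≈ -2.6415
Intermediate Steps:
V = 20 (V = -4*(-5) = 20)
(V*7)/(-3*(3 + G) - 38) = (20*7)/(-3*(3 + 2) - 38) = 140/(-3*5 - 38) = 140/(-15 - 38) = 140/(-53) = 140*(-1/53) = -140/53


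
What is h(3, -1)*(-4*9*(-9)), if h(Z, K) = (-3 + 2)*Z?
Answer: -972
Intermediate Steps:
h(Z, K) = -Z
h(3, -1)*(-4*9*(-9)) = (-1*3)*(-4*9*(-9)) = -(-108)*(-9) = -3*324 = -972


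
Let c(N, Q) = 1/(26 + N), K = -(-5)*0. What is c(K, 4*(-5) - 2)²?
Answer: 1/676 ≈ 0.0014793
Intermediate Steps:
K = 0 (K = -1*0 = 0)
c(K, 4*(-5) - 2)² = (1/(26 + 0))² = (1/26)² = 1/676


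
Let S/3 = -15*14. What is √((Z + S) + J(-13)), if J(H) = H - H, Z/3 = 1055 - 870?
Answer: 5*I*√3 ≈ 8.6602*I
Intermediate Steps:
Z = 555 (Z = 3*(1055 - 870) = 3*185 = 555)
J(H) = 0
S = -630 (S = 3*(-15*14) = 3*(-210) = -630)
√((Z + S) + J(-13)) = √((555 - 630) + 0) = √(-75 + 0) = √(-75) = 5*I*√3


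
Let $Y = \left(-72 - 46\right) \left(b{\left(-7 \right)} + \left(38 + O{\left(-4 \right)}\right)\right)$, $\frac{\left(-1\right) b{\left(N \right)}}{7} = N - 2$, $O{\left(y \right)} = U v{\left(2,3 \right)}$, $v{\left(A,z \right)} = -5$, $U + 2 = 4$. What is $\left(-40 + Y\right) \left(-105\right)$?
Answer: $1131690$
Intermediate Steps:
$U = 2$ ($U = -2 + 4 = 2$)
$O{\left(y \right)} = -10$ ($O{\left(y \right)} = 2 \left(-5\right) = -10$)
$b{\left(N \right)} = 14 - 7 N$ ($b{\left(N \right)} = - 7 \left(N - 2\right) = - 7 \left(-2 + N\right) = 14 - 7 N$)
$Y = -10738$ ($Y = \left(-72 - 46\right) \left(\left(14 - -49\right) + \left(38 - 10\right)\right) = - 118 \left(\left(14 + 49\right) + 28\right) = - 118 \left(63 + 28\right) = \left(-118\right) 91 = -10738$)
$\left(-40 + Y\right) \left(-105\right) = \left(-40 - 10738\right) \left(-105\right) = \left(-10778\right) \left(-105\right) = 1131690$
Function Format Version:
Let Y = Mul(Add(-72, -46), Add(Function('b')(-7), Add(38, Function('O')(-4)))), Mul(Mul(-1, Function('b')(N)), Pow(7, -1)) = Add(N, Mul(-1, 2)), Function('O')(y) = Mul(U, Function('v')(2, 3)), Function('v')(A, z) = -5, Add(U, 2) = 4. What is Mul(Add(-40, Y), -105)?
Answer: 1131690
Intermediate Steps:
U = 2 (U = Add(-2, 4) = 2)
Function('O')(y) = -10 (Function('O')(y) = Mul(2, -5) = -10)
Function('b')(N) = Add(14, Mul(-7, N)) (Function('b')(N) = Mul(-7, Add(N, Mul(-1, 2))) = Mul(-7, Add(N, -2)) = Mul(-7, Add(-2, N)) = Add(14, Mul(-7, N)))
Y = -10738 (Y = Mul(Add(-72, -46), Add(Add(14, Mul(-7, -7)), Add(38, -10))) = Mul(-118, Add(Add(14, 49), 28)) = Mul(-118, Add(63, 28)) = Mul(-118, 91) = -10738)
Mul(Add(-40, Y), -105) = Mul(Add(-40, -10738), -105) = Mul(-10778, -105) = 1131690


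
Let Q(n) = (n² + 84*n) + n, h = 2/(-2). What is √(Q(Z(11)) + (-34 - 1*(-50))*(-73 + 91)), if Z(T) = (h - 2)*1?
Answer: √42 ≈ 6.4807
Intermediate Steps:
h = -1 (h = 2*(-½) = -1)
Z(T) = -3 (Z(T) = (-1 - 2)*1 = -3*1 = -3)
Q(n) = n² + 85*n
√(Q(Z(11)) + (-34 - 1*(-50))*(-73 + 91)) = √(-3*(85 - 3) + (-34 - 1*(-50))*(-73 + 91)) = √(-3*82 + (-34 + 50)*18) = √(-246 + 16*18) = √(-246 + 288) = √42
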